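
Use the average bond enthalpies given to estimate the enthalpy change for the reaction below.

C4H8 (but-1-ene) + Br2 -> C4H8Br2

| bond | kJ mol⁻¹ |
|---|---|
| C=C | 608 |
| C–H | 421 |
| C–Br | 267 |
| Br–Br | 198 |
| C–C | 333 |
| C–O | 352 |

ΔH ≈ −61 kJ

Bonds broken (reactants):
  Br–Br: 1 × 198 = 198
  C–C: 2 × 333 = 666
  C–H: 8 × 421 = 3368
  C=C: 1 × 608 = 608
  Σ(broken) = 4840 kJ
Bonds formed (products):
  C–Br: 2 × 267 = 534
  C–C: 3 × 333 = 999
  C–H: 8 × 421 = 3368
  Σ(formed) = 4901 kJ
ΔH = Σ(broken) − Σ(formed) = 4840 − 4901 = −61 kJ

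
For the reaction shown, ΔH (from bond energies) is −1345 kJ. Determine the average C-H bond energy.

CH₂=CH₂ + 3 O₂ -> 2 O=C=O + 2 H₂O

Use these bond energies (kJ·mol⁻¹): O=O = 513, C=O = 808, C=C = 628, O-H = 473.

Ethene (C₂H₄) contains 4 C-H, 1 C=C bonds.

Let D be the C-H bond energy.
Σ(broken) = 4×D + 1×628 + 3×513 = 2167 + 4D
Σ(formed) = 4×808 + 4×473 = 5124
ΔH = Σ(broken) − Σ(formed) = (2167 + 4D) − (5124) = −2957 + 4D
Setting this equal to −1345 kJ gives 4D = 1612, so D = 403 kJ/mol.

D(C-H) ≈ 403 kJ/mol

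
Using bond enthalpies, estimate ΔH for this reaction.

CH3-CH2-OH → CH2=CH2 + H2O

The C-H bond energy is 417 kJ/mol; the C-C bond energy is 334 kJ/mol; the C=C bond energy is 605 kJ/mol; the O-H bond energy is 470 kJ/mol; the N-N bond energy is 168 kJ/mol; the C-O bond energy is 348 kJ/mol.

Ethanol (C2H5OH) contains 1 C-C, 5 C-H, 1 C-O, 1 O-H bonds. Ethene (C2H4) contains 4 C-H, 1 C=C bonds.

Bonds broken (reactants):
  C-C: 1 × 334 = 334
  C-H: 5 × 417 = 2085
  C-O: 1 × 348 = 348
  O-H: 1 × 470 = 470
  Σ(broken) = 3237 kJ
Bonds formed (products):
  C-H: 4 × 417 = 1668
  C=C: 1 × 605 = 605
  O-H: 2 × 470 = 940
  Σ(formed) = 3213 kJ
ΔH = Σ(broken) − Σ(formed) = 3237 − 3213 = +24 kJ

ΔH ≈ +24 kJ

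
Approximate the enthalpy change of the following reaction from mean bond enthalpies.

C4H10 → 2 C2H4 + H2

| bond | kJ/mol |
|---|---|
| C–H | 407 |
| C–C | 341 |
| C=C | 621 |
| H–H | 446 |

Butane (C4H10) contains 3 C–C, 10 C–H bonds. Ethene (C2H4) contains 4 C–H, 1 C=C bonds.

Bonds broken (reactants):
  C–C: 3 × 341 = 1023
  C–H: 10 × 407 = 4070
  Σ(broken) = 5093 kJ
Bonds formed (products):
  C–H: 8 × 407 = 3256
  C=C: 2 × 621 = 1242
  H–H: 1 × 446 = 446
  Σ(formed) = 4944 kJ
ΔH = Σ(broken) − Σ(formed) = 5093 − 4944 = +149 kJ

ΔH ≈ +149 kJ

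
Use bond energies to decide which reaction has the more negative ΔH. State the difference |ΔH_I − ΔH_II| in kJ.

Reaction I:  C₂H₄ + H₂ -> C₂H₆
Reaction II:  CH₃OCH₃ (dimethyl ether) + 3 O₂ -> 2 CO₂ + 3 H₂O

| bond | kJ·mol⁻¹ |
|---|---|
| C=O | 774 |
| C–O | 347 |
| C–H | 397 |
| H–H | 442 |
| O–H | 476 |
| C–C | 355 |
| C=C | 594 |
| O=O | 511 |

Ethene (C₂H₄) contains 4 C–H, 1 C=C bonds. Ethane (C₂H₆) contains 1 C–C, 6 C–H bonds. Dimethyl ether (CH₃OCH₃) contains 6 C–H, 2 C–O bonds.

Reaction II, by 1230 kJ

Reaction I:
  Bonds broken (reactants):
    C–H: 4 × 397 = 1588
    C=C: 1 × 594 = 594
    H–H: 1 × 442 = 442
    Σ(broken) = 2624 kJ
  Bonds formed (products):
    C–C: 1 × 355 = 355
    C–H: 6 × 397 = 2382
    Σ(formed) = 2737 kJ
  ΔH_I = 2624 − 2737 = −113 kJ
Reaction II:
  Bonds broken (reactants):
    C–H: 6 × 397 = 2382
    C–O: 2 × 347 = 694
    O=O: 3 × 511 = 1533
    Σ(broken) = 4609 kJ
  Bonds formed (products):
    C=O: 4 × 774 = 3096
    O–H: 6 × 476 = 2856
    Σ(formed) = 5952 kJ
  ΔH_II = 4609 − 5952 = −1343 kJ
ΔH_I − ΔH_II = +1230 kJ, so reaction II has the more negative ΔH; |ΔH_I − ΔH_II| = 1230 kJ.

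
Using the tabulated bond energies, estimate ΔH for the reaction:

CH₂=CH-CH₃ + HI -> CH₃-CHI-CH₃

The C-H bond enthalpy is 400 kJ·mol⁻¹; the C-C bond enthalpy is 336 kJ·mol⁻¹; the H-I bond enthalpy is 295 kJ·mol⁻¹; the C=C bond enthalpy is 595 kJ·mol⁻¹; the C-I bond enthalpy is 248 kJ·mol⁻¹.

ΔH ≈ −94 kJ

Bonds broken (reactants):
  C-C: 1 × 336 = 336
  C-H: 6 × 400 = 2400
  C=C: 1 × 595 = 595
  H-I: 1 × 295 = 295
  Σ(broken) = 3626 kJ
Bonds formed (products):
  C-C: 2 × 336 = 672
  C-H: 7 × 400 = 2800
  C-I: 1 × 248 = 248
  Σ(formed) = 3720 kJ
ΔH = Σ(broken) − Σ(formed) = 3626 − 3720 = −94 kJ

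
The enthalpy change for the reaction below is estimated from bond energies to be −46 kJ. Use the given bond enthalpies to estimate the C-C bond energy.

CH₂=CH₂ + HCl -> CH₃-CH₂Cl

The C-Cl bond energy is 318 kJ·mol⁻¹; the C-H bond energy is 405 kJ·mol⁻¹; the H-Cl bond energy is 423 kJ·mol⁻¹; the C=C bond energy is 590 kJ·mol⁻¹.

D(C-C) ≈ 336 kJ/mol

Let D be the C-C bond energy.
Σ(broken) = 4×405 + 1×590 + 1×423 = 2633
Σ(formed) = 1×D + 1×318 + 5×405 = 2343 + D
ΔH = Σ(broken) − Σ(formed) = (2633) − (2343 + D) = +290 − D
Setting this equal to −46 kJ gives D = 336 kJ/mol.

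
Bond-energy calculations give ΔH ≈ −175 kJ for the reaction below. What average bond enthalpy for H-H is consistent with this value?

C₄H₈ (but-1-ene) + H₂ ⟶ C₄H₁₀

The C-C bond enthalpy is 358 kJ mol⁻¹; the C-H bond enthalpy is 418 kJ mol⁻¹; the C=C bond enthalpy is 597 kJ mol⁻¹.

D(H-H) ≈ 422 kJ/mol

Let D be the H-H bond energy.
Σ(broken) = 2×358 + 8×418 + 1×597 + 1×D = 4657 + D
Σ(formed) = 3×358 + 10×418 = 5254
ΔH = Σ(broken) − Σ(formed) = (4657 + D) − (5254) = −597 + D
Setting this equal to −175 kJ gives D = 422 kJ/mol.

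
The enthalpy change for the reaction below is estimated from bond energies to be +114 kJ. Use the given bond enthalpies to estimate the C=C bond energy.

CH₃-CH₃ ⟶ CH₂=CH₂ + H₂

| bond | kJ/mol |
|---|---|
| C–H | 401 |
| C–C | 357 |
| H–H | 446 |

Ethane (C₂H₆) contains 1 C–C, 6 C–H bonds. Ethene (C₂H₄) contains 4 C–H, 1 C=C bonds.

D(C=C) ≈ 599 kJ/mol

Let D be the C=C bond energy.
Σ(broken) = 1×357 + 6×401 = 2763
Σ(formed) = 4×401 + 1×D + 1×446 = 2050 + D
ΔH = Σ(broken) − Σ(formed) = (2763) − (2050 + D) = +713 − D
Setting this equal to +114 kJ gives D = 599 kJ/mol.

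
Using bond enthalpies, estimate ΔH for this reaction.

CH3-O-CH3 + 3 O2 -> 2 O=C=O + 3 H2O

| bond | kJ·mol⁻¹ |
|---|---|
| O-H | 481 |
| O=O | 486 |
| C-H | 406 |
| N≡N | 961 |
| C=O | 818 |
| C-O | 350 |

Bonds broken (reactants):
  C-H: 6 × 406 = 2436
  C-O: 2 × 350 = 700
  O=O: 3 × 486 = 1458
  Σ(broken) = 4594 kJ
Bonds formed (products):
  C=O: 4 × 818 = 3272
  O-H: 6 × 481 = 2886
  Σ(formed) = 6158 kJ
ΔH = Σ(broken) − Σ(formed) = 4594 − 6158 = −1564 kJ

ΔH ≈ −1564 kJ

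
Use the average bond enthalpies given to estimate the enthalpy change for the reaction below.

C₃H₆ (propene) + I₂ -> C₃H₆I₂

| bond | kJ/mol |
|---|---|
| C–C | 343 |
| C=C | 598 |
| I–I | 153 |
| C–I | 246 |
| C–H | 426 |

ΔH ≈ −84 kJ

Bonds broken (reactants):
  C–C: 1 × 343 = 343
  C–H: 6 × 426 = 2556
  C=C: 1 × 598 = 598
  I–I: 1 × 153 = 153
  Σ(broken) = 3650 kJ
Bonds formed (products):
  C–C: 2 × 343 = 686
  C–H: 6 × 426 = 2556
  C–I: 2 × 246 = 492
  Σ(formed) = 3734 kJ
ΔH = Σ(broken) − Σ(formed) = 3650 − 3734 = −84 kJ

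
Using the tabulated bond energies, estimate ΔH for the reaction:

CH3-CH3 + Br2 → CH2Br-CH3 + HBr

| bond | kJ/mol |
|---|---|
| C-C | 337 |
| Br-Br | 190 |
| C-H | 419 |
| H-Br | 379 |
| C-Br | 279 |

Bonds broken (reactants):
  Br-Br: 1 × 190 = 190
  C-C: 1 × 337 = 337
  C-H: 6 × 419 = 2514
  Σ(broken) = 3041 kJ
Bonds formed (products):
  C-Br: 1 × 279 = 279
  C-C: 1 × 337 = 337
  C-H: 5 × 419 = 2095
  H-Br: 1 × 379 = 379
  Σ(formed) = 3090 kJ
ΔH = Σ(broken) − Σ(formed) = 3041 − 3090 = −49 kJ

ΔH ≈ −49 kJ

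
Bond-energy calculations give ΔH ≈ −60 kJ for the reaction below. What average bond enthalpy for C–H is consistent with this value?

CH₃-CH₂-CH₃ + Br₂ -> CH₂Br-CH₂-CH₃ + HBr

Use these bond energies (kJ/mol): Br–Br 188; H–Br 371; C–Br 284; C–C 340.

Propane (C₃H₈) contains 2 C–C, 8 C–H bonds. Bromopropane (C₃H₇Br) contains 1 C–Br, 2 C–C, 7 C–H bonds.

D(C–H) ≈ 407 kJ/mol

Let D be the C–H bond energy.
Σ(broken) = 1×188 + 2×340 + 8×D = 868 + 8D
Σ(formed) = 1×284 + 2×340 + 7×D + 1×371 = 1335 + 7D
ΔH = Σ(broken) − Σ(formed) = (868 + 8D) − (1335 + 7D) = −467 + D
Setting this equal to −60 kJ gives D = 407 kJ/mol.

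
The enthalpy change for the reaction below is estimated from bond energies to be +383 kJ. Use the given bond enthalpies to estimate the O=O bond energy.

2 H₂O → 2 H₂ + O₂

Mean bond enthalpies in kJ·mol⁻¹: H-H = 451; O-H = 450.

Let D be the O=O bond energy.
Σ(broken) = 4×450 = 1800
Σ(formed) = 2×451 + 1×D = 902 + D
ΔH = Σ(broken) − Σ(formed) = (1800) − (902 + D) = +898 − D
Setting this equal to +383 kJ gives D = 515 kJ/mol.

D(O=O) ≈ 515 kJ/mol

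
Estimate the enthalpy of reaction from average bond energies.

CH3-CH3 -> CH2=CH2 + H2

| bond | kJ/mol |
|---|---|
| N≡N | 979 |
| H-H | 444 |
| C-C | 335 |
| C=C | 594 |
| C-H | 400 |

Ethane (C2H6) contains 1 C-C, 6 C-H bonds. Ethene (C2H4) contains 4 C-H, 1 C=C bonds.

ΔH ≈ +97 kJ

Bonds broken (reactants):
  C-C: 1 × 335 = 335
  C-H: 6 × 400 = 2400
  Σ(broken) = 2735 kJ
Bonds formed (products):
  C-H: 4 × 400 = 1600
  C=C: 1 × 594 = 594
  H-H: 1 × 444 = 444
  Σ(formed) = 2638 kJ
ΔH = Σ(broken) − Σ(formed) = 2735 − 2638 = +97 kJ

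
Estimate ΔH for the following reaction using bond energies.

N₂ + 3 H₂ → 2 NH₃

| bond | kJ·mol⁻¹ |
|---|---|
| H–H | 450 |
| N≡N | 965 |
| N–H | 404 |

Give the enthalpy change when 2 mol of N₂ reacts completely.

ΔH = −218 kJ

Bonds broken (reactants):
  H–H: 3 × 450 = 1350
  N≡N: 1 × 965 = 965
  Σ(broken) = 2315 kJ
Bonds formed (products):
  N–H: 6 × 404 = 2424
  Σ(formed) = 2424 kJ
ΔH = Σ(broken) − Σ(formed) = 2315 − 2424 = −109 kJ
For 2× the reaction as written: 2 × (−109) = −218 kJ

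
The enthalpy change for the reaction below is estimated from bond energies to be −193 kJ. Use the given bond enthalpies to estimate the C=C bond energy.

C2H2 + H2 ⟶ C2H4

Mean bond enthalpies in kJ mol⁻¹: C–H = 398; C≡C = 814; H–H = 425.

D(C=C) ≈ 636 kJ/mol

Let D be the C=C bond energy.
Σ(broken) = 1×814 + 2×398 + 1×425 = 2035
Σ(formed) = 4×398 + 1×D = 1592 + D
ΔH = Σ(broken) − Σ(formed) = (2035) − (1592 + D) = +443 − D
Setting this equal to −193 kJ gives D = 636 kJ/mol.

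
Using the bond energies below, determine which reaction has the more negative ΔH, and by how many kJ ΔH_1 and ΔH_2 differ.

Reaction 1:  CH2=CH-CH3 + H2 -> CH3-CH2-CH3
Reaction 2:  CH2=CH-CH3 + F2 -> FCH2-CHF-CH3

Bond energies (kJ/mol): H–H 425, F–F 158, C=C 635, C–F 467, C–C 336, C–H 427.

Reaction 2, by 347 kJ

Reaction 1:
  Bonds broken (reactants):
    C–C: 1 × 336 = 336
    C–H: 6 × 427 = 2562
    C=C: 1 × 635 = 635
    H–H: 1 × 425 = 425
    Σ(broken) = 3958 kJ
  Bonds formed (products):
    C–C: 2 × 336 = 672
    C–H: 8 × 427 = 3416
    Σ(formed) = 4088 kJ
  ΔH_1 = 3958 − 4088 = −130 kJ
Reaction 2:
  Bonds broken (reactants):
    C–C: 1 × 336 = 336
    C–H: 6 × 427 = 2562
    C=C: 1 × 635 = 635
    F–F: 1 × 158 = 158
    Σ(broken) = 3691 kJ
  Bonds formed (products):
    C–C: 2 × 336 = 672
    C–F: 2 × 467 = 934
    C–H: 6 × 427 = 2562
    Σ(formed) = 4168 kJ
  ΔH_2 = 3691 − 4168 = −477 kJ
ΔH_1 − ΔH_2 = +347 kJ, so reaction 2 has the more negative ΔH; |ΔH_1 − ΔH_2| = 347 kJ.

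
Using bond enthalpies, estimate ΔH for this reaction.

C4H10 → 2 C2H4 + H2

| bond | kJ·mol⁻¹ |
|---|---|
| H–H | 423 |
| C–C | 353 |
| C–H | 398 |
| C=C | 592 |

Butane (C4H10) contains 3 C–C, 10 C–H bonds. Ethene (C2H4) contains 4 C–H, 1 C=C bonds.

ΔH ≈ +248 kJ

Bonds broken (reactants):
  C–C: 3 × 353 = 1059
  C–H: 10 × 398 = 3980
  Σ(broken) = 5039 kJ
Bonds formed (products):
  C–H: 8 × 398 = 3184
  C=C: 2 × 592 = 1184
  H–H: 1 × 423 = 423
  Σ(formed) = 4791 kJ
ΔH = Σ(broken) − Σ(formed) = 5039 − 4791 = +248 kJ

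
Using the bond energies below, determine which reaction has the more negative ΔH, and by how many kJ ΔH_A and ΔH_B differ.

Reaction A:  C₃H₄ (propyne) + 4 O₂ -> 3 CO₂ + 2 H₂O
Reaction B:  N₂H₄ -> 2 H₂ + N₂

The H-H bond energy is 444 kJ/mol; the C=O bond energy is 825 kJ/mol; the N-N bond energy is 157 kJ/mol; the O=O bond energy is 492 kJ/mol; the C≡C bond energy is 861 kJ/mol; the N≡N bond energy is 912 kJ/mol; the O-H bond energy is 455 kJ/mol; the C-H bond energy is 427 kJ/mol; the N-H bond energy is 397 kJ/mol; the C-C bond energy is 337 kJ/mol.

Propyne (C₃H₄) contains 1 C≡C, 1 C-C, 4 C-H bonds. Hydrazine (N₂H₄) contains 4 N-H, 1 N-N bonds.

Reaction A:
  Bonds broken (reactants):
    C≡C: 1 × 861 = 861
    C-C: 1 × 337 = 337
    C-H: 4 × 427 = 1708
    O=O: 4 × 492 = 1968
    Σ(broken) = 4874 kJ
  Bonds formed (products):
    C=O: 6 × 825 = 4950
    O-H: 4 × 455 = 1820
    Σ(formed) = 6770 kJ
  ΔH_A = 4874 − 6770 = −1896 kJ
Reaction B:
  Bonds broken (reactants):
    N-H: 4 × 397 = 1588
    N-N: 1 × 157 = 157
    Σ(broken) = 1745 kJ
  Bonds formed (products):
    H-H: 2 × 444 = 888
    N≡N: 1 × 912 = 912
    Σ(formed) = 1800 kJ
  ΔH_B = 1745 − 1800 = −55 kJ
ΔH_A − ΔH_B = −1841 kJ, so reaction A has the more negative ΔH; |ΔH_A − ΔH_B| = 1841 kJ.

Reaction A, by 1841 kJ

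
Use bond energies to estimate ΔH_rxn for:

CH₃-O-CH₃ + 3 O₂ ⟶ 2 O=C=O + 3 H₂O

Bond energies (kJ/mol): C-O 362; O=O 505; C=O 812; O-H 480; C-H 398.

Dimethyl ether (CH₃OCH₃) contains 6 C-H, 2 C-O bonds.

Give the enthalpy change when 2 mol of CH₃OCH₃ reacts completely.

ΔH = −3002 kJ

Bonds broken (reactants):
  C-H: 6 × 398 = 2388
  C-O: 2 × 362 = 724
  O=O: 3 × 505 = 1515
  Σ(broken) = 4627 kJ
Bonds formed (products):
  C=O: 4 × 812 = 3248
  O-H: 6 × 480 = 2880
  Σ(formed) = 6128 kJ
ΔH = Σ(broken) − Σ(formed) = 4627 − 6128 = −1501 kJ
For 2× the reaction as written: 2 × (−1501) = −3002 kJ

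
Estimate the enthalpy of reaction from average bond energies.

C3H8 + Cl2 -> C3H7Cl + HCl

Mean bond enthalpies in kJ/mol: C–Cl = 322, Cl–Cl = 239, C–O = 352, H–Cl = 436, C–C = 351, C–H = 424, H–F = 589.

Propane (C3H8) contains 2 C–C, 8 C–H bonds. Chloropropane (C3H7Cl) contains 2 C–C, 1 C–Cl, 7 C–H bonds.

Bonds broken (reactants):
  C–C: 2 × 351 = 702
  C–H: 8 × 424 = 3392
  Cl–Cl: 1 × 239 = 239
  Σ(broken) = 4333 kJ
Bonds formed (products):
  C–C: 2 × 351 = 702
  C–Cl: 1 × 322 = 322
  C–H: 7 × 424 = 2968
  H–Cl: 1 × 436 = 436
  Σ(formed) = 4428 kJ
ΔH = Σ(broken) − Σ(formed) = 4333 − 4428 = −95 kJ

ΔH ≈ −95 kJ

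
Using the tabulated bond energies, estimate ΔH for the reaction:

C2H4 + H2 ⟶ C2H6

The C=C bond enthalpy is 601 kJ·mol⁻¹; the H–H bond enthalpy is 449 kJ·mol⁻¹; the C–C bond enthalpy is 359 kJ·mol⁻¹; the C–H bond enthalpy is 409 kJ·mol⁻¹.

Bonds broken (reactants):
  C–H: 4 × 409 = 1636
  C=C: 1 × 601 = 601
  H–H: 1 × 449 = 449
  Σ(broken) = 2686 kJ
Bonds formed (products):
  C–C: 1 × 359 = 359
  C–H: 6 × 409 = 2454
  Σ(formed) = 2813 kJ
ΔH = Σ(broken) − Σ(formed) = 2686 − 2813 = −127 kJ

ΔH ≈ −127 kJ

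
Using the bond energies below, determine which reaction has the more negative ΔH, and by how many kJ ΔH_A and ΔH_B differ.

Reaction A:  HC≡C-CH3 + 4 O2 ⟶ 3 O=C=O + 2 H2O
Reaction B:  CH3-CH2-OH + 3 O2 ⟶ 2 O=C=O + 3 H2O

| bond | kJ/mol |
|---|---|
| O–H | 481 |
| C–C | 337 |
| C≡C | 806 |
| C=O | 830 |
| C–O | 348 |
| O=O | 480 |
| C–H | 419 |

Reaction A:
  Bonds broken (reactants):
    C≡C: 1 × 806 = 806
    C–C: 1 × 337 = 337
    C–H: 4 × 419 = 1676
    O=O: 4 × 480 = 1920
    Σ(broken) = 4739 kJ
  Bonds formed (products):
    C=O: 6 × 830 = 4980
    O–H: 4 × 481 = 1924
    Σ(formed) = 6904 kJ
  ΔH_A = 4739 − 6904 = −2165 kJ
Reaction B:
  Bonds broken (reactants):
    C–C: 1 × 337 = 337
    C–H: 5 × 419 = 2095
    C–O: 1 × 348 = 348
    O–H: 1 × 481 = 481
    O=O: 3 × 480 = 1440
    Σ(broken) = 4701 kJ
  Bonds formed (products):
    C=O: 4 × 830 = 3320
    O–H: 6 × 481 = 2886
    Σ(formed) = 6206 kJ
  ΔH_B = 4701 − 6206 = −1505 kJ
ΔH_A − ΔH_B = −660 kJ, so reaction A has the more negative ΔH; |ΔH_A − ΔH_B| = 660 kJ.

Reaction A, by 660 kJ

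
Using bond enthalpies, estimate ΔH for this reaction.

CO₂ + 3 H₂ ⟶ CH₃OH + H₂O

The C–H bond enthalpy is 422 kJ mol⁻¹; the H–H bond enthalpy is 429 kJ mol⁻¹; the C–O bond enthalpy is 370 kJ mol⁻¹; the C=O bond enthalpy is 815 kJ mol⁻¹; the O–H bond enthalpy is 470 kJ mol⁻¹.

ΔH ≈ −129 kJ

Bonds broken (reactants):
  C=O: 2 × 815 = 1630
  H–H: 3 × 429 = 1287
  Σ(broken) = 2917 kJ
Bonds formed (products):
  C–H: 3 × 422 = 1266
  C–O: 1 × 370 = 370
  O–H: 3 × 470 = 1410
  Σ(formed) = 3046 kJ
ΔH = Σ(broken) − Σ(formed) = 2917 − 3046 = −129 kJ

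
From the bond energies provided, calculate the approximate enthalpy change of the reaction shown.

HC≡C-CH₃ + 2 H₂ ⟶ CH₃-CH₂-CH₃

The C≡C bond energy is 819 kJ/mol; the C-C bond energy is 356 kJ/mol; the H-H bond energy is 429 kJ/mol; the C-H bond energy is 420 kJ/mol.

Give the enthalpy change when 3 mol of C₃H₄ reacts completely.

ΔH = −1077 kJ

Bonds broken (reactants):
  C≡C: 1 × 819 = 819
  C-C: 1 × 356 = 356
  C-H: 4 × 420 = 1680
  H-H: 2 × 429 = 858
  Σ(broken) = 3713 kJ
Bonds formed (products):
  C-C: 2 × 356 = 712
  C-H: 8 × 420 = 3360
  Σ(formed) = 4072 kJ
ΔH = Σ(broken) − Σ(formed) = 3713 − 4072 = −359 kJ
For 3× the reaction as written: 3 × (−359) = −1077 kJ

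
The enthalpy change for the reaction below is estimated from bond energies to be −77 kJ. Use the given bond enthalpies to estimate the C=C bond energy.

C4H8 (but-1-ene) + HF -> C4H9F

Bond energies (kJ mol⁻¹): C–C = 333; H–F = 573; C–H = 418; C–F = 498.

Let D be the C=C bond energy.
Σ(broken) = 2×333 + 8×418 + 1×D + 1×573 = 4583 + D
Σ(formed) = 3×333 + 1×498 + 9×418 = 5259
ΔH = Σ(broken) − Σ(formed) = (4583 + D) − (5259) = −676 + D
Setting this equal to −77 kJ gives D = 599 kJ/mol.

D(C=C) ≈ 599 kJ/mol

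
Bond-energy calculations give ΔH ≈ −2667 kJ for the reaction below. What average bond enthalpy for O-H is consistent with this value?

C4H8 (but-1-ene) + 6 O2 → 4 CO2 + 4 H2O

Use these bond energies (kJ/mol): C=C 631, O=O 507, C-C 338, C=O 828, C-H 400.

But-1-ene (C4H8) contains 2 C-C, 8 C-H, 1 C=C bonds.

Let D be the O-H bond energy.
Σ(broken) = 2×338 + 8×400 + 1×631 + 6×507 = 7549
Σ(formed) = 8×828 + 8×D = 6624 + 8D
ΔH = Σ(broken) − Σ(formed) = (7549) − (6624 + 8D) = +925 − 8D
Setting this equal to −2667 kJ gives 8D = 3592, so D = 449 kJ/mol.

D(O-H) ≈ 449 kJ/mol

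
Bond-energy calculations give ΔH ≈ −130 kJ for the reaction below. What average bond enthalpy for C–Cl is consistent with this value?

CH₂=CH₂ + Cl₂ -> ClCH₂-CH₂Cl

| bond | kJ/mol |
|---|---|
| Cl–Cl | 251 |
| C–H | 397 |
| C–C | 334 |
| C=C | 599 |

D(C–Cl) ≈ 323 kJ/mol

Let D be the C–Cl bond energy.
Σ(broken) = 4×397 + 1×599 + 1×251 = 2438
Σ(formed) = 1×334 + 2×D + 4×397 = 1922 + 2D
ΔH = Σ(broken) − Σ(formed) = (2438) − (1922 + 2D) = +516 − 2D
Setting this equal to −130 kJ gives 2D = 646, so D = 323 kJ/mol.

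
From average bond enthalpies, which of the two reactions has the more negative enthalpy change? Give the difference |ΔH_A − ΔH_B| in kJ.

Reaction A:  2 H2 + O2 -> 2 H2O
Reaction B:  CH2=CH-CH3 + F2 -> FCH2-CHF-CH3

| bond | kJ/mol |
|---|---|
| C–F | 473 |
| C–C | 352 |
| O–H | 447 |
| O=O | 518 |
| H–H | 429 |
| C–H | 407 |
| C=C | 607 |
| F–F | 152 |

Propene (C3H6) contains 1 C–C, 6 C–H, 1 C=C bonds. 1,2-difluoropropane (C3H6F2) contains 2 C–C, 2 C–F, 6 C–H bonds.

Reaction B, by 127 kJ

Reaction A:
  Bonds broken (reactants):
    H–H: 2 × 429 = 858
    O=O: 1 × 518 = 518
    Σ(broken) = 1376 kJ
  Bonds formed (products):
    O–H: 4 × 447 = 1788
    Σ(formed) = 1788 kJ
  ΔH_A = 1376 − 1788 = −412 kJ
Reaction B:
  Bonds broken (reactants):
    C–C: 1 × 352 = 352
    C–H: 6 × 407 = 2442
    C=C: 1 × 607 = 607
    F–F: 1 × 152 = 152
    Σ(broken) = 3553 kJ
  Bonds formed (products):
    C–C: 2 × 352 = 704
    C–F: 2 × 473 = 946
    C–H: 6 × 407 = 2442
    Σ(formed) = 4092 kJ
  ΔH_B = 3553 − 4092 = −539 kJ
ΔH_A − ΔH_B = +127 kJ, so reaction B has the more negative ΔH; |ΔH_A − ΔH_B| = 127 kJ.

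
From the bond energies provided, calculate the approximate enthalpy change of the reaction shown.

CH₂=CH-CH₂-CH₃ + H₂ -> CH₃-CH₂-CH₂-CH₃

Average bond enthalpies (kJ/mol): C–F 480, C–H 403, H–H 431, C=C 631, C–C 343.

ΔH ≈ −87 kJ

Bonds broken (reactants):
  C–C: 2 × 343 = 686
  C–H: 8 × 403 = 3224
  C=C: 1 × 631 = 631
  H–H: 1 × 431 = 431
  Σ(broken) = 4972 kJ
Bonds formed (products):
  C–C: 3 × 343 = 1029
  C–H: 10 × 403 = 4030
  Σ(formed) = 5059 kJ
ΔH = Σ(broken) − Σ(formed) = 4972 − 5059 = −87 kJ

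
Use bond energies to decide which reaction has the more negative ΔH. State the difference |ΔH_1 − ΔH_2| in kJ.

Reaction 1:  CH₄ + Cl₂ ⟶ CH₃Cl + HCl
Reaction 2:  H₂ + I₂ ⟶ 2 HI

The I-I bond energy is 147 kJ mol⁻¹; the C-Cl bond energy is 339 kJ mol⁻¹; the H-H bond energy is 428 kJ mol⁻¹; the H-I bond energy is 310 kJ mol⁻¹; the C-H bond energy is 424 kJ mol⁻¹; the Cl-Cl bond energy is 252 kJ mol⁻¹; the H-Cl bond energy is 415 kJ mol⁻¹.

Reaction 1:
  Bonds broken (reactants):
    C-H: 4 × 424 = 1696
    Cl-Cl: 1 × 252 = 252
    Σ(broken) = 1948 kJ
  Bonds formed (products):
    C-Cl: 1 × 339 = 339
    C-H: 3 × 424 = 1272
    H-Cl: 1 × 415 = 415
    Σ(formed) = 2026 kJ
  ΔH_1 = 1948 − 2026 = −78 kJ
Reaction 2:
  Bonds broken (reactants):
    H-H: 1 × 428 = 428
    I-I: 1 × 147 = 147
    Σ(broken) = 575 kJ
  Bonds formed (products):
    H-I: 2 × 310 = 620
    Σ(formed) = 620 kJ
  ΔH_2 = 575 − 620 = −45 kJ
ΔH_1 − ΔH_2 = −33 kJ, so reaction 1 has the more negative ΔH; |ΔH_1 − ΔH_2| = 33 kJ.

Reaction 1, by 33 kJ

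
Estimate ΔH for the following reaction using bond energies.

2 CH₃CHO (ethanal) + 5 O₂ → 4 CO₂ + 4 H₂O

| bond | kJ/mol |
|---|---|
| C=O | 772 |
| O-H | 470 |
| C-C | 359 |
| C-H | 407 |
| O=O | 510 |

ΔH ≈ −1868 kJ

Bonds broken (reactants):
  C-C: 2 × 359 = 718
  C-H: 8 × 407 = 3256
  C=O: 2 × 772 = 1544
  O=O: 5 × 510 = 2550
  Σ(broken) = 8068 kJ
Bonds formed (products):
  C=O: 8 × 772 = 6176
  O-H: 8 × 470 = 3760
  Σ(formed) = 9936 kJ
ΔH = Σ(broken) − Σ(formed) = 8068 − 9936 = −1868 kJ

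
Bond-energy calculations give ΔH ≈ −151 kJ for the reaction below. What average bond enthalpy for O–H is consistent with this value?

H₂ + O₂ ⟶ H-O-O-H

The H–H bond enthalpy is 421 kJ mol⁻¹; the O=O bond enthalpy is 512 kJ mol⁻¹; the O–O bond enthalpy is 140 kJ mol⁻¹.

Let D be the O–H bond energy.
Σ(broken) = 1×421 + 1×512 = 933
Σ(formed) = 2×D + 1×140 = 140 + 2D
ΔH = Σ(broken) − Σ(formed) = (933) − (140 + 2D) = +793 − 2D
Setting this equal to −151 kJ gives 2D = 944, so D = 472 kJ/mol.

D(O–H) ≈ 472 kJ/mol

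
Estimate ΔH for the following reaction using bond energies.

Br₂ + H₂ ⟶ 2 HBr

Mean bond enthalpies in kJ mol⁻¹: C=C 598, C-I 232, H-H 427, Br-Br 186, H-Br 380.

ΔH ≈ −147 kJ

Bonds broken (reactants):
  Br-Br: 1 × 186 = 186
  H-H: 1 × 427 = 427
  Σ(broken) = 613 kJ
Bonds formed (products):
  H-Br: 2 × 380 = 760
  Σ(formed) = 760 kJ
ΔH = Σ(broken) − Σ(formed) = 613 − 760 = −147 kJ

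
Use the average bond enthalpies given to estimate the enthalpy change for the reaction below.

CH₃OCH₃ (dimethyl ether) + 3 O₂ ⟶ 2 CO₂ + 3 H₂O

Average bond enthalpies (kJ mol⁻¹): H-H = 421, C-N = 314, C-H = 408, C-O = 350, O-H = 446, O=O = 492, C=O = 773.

Bonds broken (reactants):
  C-H: 6 × 408 = 2448
  C-O: 2 × 350 = 700
  O=O: 3 × 492 = 1476
  Σ(broken) = 4624 kJ
Bonds formed (products):
  C=O: 4 × 773 = 3092
  O-H: 6 × 446 = 2676
  Σ(formed) = 5768 kJ
ΔH = Σ(broken) − Σ(formed) = 4624 − 5768 = −1144 kJ

ΔH ≈ −1144 kJ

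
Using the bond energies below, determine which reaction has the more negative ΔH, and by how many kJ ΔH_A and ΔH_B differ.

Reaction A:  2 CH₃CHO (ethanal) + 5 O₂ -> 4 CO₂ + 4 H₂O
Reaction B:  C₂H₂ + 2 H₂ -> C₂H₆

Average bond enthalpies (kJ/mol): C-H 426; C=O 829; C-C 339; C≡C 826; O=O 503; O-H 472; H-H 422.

Reaction A, by 1776 kJ

Reaction A:
  Bonds broken (reactants):
    C-C: 2 × 339 = 678
    C-H: 8 × 426 = 3408
    C=O: 2 × 829 = 1658
    O=O: 5 × 503 = 2515
    Σ(broken) = 8259 kJ
  Bonds formed (products):
    C=O: 8 × 829 = 6632
    O-H: 8 × 472 = 3776
    Σ(formed) = 10408 kJ
  ΔH_A = 8259 − 10408 = −2149 kJ
Reaction B:
  Bonds broken (reactants):
    C≡C: 1 × 826 = 826
    C-H: 2 × 426 = 852
    H-H: 2 × 422 = 844
    Σ(broken) = 2522 kJ
  Bonds formed (products):
    C-C: 1 × 339 = 339
    C-H: 6 × 426 = 2556
    Σ(formed) = 2895 kJ
  ΔH_B = 2522 − 2895 = −373 kJ
ΔH_A − ΔH_B = −1776 kJ, so reaction A has the more negative ΔH; |ΔH_A − ΔH_B| = 1776 kJ.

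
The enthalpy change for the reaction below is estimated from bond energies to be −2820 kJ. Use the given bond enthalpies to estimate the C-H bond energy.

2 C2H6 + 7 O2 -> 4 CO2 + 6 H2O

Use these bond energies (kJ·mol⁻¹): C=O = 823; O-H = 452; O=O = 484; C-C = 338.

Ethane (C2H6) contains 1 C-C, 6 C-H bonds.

Let D be the C-H bond energy.
Σ(broken) = 2×338 + 12×D + 7×484 = 4064 + 12D
Σ(formed) = 8×823 + 12×452 = 12008
ΔH = Σ(broken) − Σ(formed) = (4064 + 12D) − (12008) = −7944 + 12D
Setting this equal to −2820 kJ gives 12D = 5124, so D = 427 kJ/mol.

D(C-H) ≈ 427 kJ/mol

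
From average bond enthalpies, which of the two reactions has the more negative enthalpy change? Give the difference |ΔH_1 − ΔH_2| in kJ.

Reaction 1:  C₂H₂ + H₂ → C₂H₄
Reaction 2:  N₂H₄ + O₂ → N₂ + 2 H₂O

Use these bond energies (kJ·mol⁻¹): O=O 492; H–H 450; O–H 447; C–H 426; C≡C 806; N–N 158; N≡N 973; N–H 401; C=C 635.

Reaction 2, by 276 kJ

Reaction 1:
  Bonds broken (reactants):
    C≡C: 1 × 806 = 806
    C–H: 2 × 426 = 852
    H–H: 1 × 450 = 450
    Σ(broken) = 2108 kJ
  Bonds formed (products):
    C–H: 4 × 426 = 1704
    C=C: 1 × 635 = 635
    Σ(formed) = 2339 kJ
  ΔH_1 = 2108 − 2339 = −231 kJ
Reaction 2:
  Bonds broken (reactants):
    N–H: 4 × 401 = 1604
    N–N: 1 × 158 = 158
    O=O: 1 × 492 = 492
    Σ(broken) = 2254 kJ
  Bonds formed (products):
    N≡N: 1 × 973 = 973
    O–H: 4 × 447 = 1788
    Σ(formed) = 2761 kJ
  ΔH_2 = 2254 − 2761 = −507 kJ
ΔH_1 − ΔH_2 = +276 kJ, so reaction 2 has the more negative ΔH; |ΔH_1 − ΔH_2| = 276 kJ.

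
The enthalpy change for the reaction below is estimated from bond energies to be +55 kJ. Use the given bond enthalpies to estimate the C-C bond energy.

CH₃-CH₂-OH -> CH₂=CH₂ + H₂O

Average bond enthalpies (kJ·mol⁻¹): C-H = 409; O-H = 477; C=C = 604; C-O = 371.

D(C-C) ≈ 356 kJ/mol

Let D be the C-C bond energy.
Σ(broken) = 1×D + 5×409 + 1×371 + 1×477 = 2893 + D
Σ(formed) = 4×409 + 1×604 + 2×477 = 3194
ΔH = Σ(broken) − Σ(formed) = (2893 + D) − (3194) = −301 + D
Setting this equal to +55 kJ gives D = 356 kJ/mol.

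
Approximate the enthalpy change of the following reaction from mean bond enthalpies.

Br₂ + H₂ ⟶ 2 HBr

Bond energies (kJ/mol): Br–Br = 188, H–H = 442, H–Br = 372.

Bonds broken (reactants):
  Br–Br: 1 × 188 = 188
  H–H: 1 × 442 = 442
  Σ(broken) = 630 kJ
Bonds formed (products):
  H–Br: 2 × 372 = 744
  Σ(formed) = 744 kJ
ΔH = Σ(broken) − Σ(formed) = 630 − 744 = −114 kJ

ΔH ≈ −114 kJ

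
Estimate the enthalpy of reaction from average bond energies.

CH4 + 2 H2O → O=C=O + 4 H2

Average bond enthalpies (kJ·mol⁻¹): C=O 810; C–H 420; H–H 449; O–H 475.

ΔH ≈ +164 kJ

Bonds broken (reactants):
  C–H: 4 × 420 = 1680
  O–H: 4 × 475 = 1900
  Σ(broken) = 3580 kJ
Bonds formed (products):
  C=O: 2 × 810 = 1620
  H–H: 4 × 449 = 1796
  Σ(formed) = 3416 kJ
ΔH = Σ(broken) − Σ(formed) = 3580 − 3416 = +164 kJ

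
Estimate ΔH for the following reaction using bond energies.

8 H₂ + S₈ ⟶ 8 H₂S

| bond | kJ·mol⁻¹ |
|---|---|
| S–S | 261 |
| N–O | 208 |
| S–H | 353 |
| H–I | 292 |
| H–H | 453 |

Bonds broken (reactants):
  H–H: 8 × 453 = 3624
  S–S: 8 × 261 = 2088
  Σ(broken) = 5712 kJ
Bonds formed (products):
  S–H: 16 × 353 = 5648
  Σ(formed) = 5648 kJ
ΔH = Σ(broken) − Σ(formed) = 5712 − 5648 = +64 kJ

ΔH ≈ +64 kJ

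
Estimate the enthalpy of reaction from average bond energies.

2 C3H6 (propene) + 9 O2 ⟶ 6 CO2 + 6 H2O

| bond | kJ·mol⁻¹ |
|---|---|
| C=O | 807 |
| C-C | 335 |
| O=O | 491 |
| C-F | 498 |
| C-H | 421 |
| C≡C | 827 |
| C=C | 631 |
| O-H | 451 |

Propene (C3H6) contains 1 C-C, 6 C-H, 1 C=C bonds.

Bonds broken (reactants):
  C-C: 2 × 335 = 670
  C-H: 12 × 421 = 5052
  C=C: 2 × 631 = 1262
  O=O: 9 × 491 = 4419
  Σ(broken) = 11403 kJ
Bonds formed (products):
  C=O: 12 × 807 = 9684
  O-H: 12 × 451 = 5412
  Σ(formed) = 15096 kJ
ΔH = Σ(broken) − Σ(formed) = 11403 − 15096 = −3693 kJ

ΔH ≈ −3693 kJ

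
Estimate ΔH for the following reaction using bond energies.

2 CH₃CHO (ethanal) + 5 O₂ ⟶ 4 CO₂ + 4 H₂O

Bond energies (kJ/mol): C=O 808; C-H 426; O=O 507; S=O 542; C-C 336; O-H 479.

ΔH ≈ −2065 kJ

Bonds broken (reactants):
  C-C: 2 × 336 = 672
  C-H: 8 × 426 = 3408
  C=O: 2 × 808 = 1616
  O=O: 5 × 507 = 2535
  Σ(broken) = 8231 kJ
Bonds formed (products):
  C=O: 8 × 808 = 6464
  O-H: 8 × 479 = 3832
  Σ(formed) = 10296 kJ
ΔH = Σ(broken) − Σ(formed) = 8231 − 10296 = −2065 kJ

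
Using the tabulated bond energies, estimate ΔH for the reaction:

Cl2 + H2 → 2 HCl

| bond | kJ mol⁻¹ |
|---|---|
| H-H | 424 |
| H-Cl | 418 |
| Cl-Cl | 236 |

Bonds broken (reactants):
  Cl-Cl: 1 × 236 = 236
  H-H: 1 × 424 = 424
  Σ(broken) = 660 kJ
Bonds formed (products):
  H-Cl: 2 × 418 = 836
  Σ(formed) = 836 kJ
ΔH = Σ(broken) − Σ(formed) = 660 − 836 = −176 kJ

ΔH ≈ −176 kJ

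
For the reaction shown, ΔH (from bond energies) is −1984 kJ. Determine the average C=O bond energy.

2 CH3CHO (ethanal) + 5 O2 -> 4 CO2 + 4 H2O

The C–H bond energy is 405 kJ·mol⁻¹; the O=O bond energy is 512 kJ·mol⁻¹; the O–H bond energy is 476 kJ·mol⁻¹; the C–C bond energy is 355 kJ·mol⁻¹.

D(C=O) ≈ 781 kJ/mol

Let D be the C=O bond energy.
Σ(broken) = 2×355 + 8×405 + 2×D + 5×512 = 6510 + 2D
Σ(formed) = 8×D + 8×476 = 3808 + 8D
ΔH = Σ(broken) − Σ(formed) = (6510 + 2D) − (3808 + 8D) = +2702 − 6D
Setting this equal to −1984 kJ gives 6D = 4686, so D = 781 kJ/mol.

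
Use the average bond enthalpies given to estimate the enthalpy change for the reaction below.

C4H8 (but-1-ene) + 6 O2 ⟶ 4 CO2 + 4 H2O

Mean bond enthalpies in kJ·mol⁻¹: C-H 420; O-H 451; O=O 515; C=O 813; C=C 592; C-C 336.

Bonds broken (reactants):
  C-C: 2 × 336 = 672
  C-H: 8 × 420 = 3360
  C=C: 1 × 592 = 592
  O=O: 6 × 515 = 3090
  Σ(broken) = 7714 kJ
Bonds formed (products):
  C=O: 8 × 813 = 6504
  O-H: 8 × 451 = 3608
  Σ(formed) = 10112 kJ
ΔH = Σ(broken) − Σ(formed) = 7714 − 10112 = −2398 kJ

ΔH ≈ −2398 kJ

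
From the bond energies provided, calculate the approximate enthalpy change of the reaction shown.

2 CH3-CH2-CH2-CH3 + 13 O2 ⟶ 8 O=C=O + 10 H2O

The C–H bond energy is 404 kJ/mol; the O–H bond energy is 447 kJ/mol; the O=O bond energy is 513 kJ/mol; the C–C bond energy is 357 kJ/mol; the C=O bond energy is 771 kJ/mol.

Bonds broken (reactants):
  C–C: 6 × 357 = 2142
  C–H: 20 × 404 = 8080
  O=O: 13 × 513 = 6669
  Σ(broken) = 16891 kJ
Bonds formed (products):
  C=O: 16 × 771 = 12336
  O–H: 20 × 447 = 8940
  Σ(formed) = 21276 kJ
ΔH = Σ(broken) − Σ(formed) = 16891 − 21276 = −4385 kJ

ΔH ≈ −4385 kJ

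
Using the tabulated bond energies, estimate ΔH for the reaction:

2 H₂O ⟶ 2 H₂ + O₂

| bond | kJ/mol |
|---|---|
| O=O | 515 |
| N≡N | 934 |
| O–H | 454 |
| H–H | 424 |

Bonds broken (reactants):
  O–H: 4 × 454 = 1816
  Σ(broken) = 1816 kJ
Bonds formed (products):
  H–H: 2 × 424 = 848
  O=O: 1 × 515 = 515
  Σ(formed) = 1363 kJ
ΔH = Σ(broken) − Σ(formed) = 1816 − 1363 = +453 kJ

ΔH ≈ +453 kJ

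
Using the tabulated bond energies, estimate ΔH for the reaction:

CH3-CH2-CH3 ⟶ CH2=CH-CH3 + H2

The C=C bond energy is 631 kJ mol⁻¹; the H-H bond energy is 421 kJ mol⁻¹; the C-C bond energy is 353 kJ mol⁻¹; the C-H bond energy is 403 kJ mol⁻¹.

ΔH ≈ +107 kJ

Bonds broken (reactants):
  C-C: 2 × 353 = 706
  C-H: 8 × 403 = 3224
  Σ(broken) = 3930 kJ
Bonds formed (products):
  C-C: 1 × 353 = 353
  C-H: 6 × 403 = 2418
  C=C: 1 × 631 = 631
  H-H: 1 × 421 = 421
  Σ(formed) = 3823 kJ
ΔH = Σ(broken) − Σ(formed) = 3930 − 3823 = +107 kJ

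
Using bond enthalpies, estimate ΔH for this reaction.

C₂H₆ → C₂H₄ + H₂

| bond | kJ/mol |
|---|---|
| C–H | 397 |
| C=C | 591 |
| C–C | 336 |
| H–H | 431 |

ΔH ≈ +108 kJ

Bonds broken (reactants):
  C–C: 1 × 336 = 336
  C–H: 6 × 397 = 2382
  Σ(broken) = 2718 kJ
Bonds formed (products):
  C–H: 4 × 397 = 1588
  C=C: 1 × 591 = 591
  H–H: 1 × 431 = 431
  Σ(formed) = 2610 kJ
ΔH = Σ(broken) − Σ(formed) = 2718 − 2610 = +108 kJ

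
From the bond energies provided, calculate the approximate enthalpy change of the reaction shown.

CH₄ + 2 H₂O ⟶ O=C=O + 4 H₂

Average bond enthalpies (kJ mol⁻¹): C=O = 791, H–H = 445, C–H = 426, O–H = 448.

Bonds broken (reactants):
  C–H: 4 × 426 = 1704
  O–H: 4 × 448 = 1792
  Σ(broken) = 3496 kJ
Bonds formed (products):
  C=O: 2 × 791 = 1582
  H–H: 4 × 445 = 1780
  Σ(formed) = 3362 kJ
ΔH = Σ(broken) − Σ(formed) = 3496 − 3362 = +134 kJ

ΔH ≈ +134 kJ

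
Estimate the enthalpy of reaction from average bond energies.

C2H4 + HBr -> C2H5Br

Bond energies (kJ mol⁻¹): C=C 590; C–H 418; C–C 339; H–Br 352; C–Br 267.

ΔH ≈ −82 kJ

Bonds broken (reactants):
  C–H: 4 × 418 = 1672
  C=C: 1 × 590 = 590
  H–Br: 1 × 352 = 352
  Σ(broken) = 2614 kJ
Bonds formed (products):
  C–Br: 1 × 267 = 267
  C–C: 1 × 339 = 339
  C–H: 5 × 418 = 2090
  Σ(formed) = 2696 kJ
ΔH = Σ(broken) − Σ(formed) = 2614 − 2696 = −82 kJ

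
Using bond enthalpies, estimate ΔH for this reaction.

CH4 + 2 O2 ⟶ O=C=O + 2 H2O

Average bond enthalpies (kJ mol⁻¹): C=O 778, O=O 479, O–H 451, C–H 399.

ΔH ≈ −806 kJ

Bonds broken (reactants):
  C–H: 4 × 399 = 1596
  O=O: 2 × 479 = 958
  Σ(broken) = 2554 kJ
Bonds formed (products):
  C=O: 2 × 778 = 1556
  O–H: 4 × 451 = 1804
  Σ(formed) = 3360 kJ
ΔH = Σ(broken) − Σ(formed) = 2554 − 3360 = −806 kJ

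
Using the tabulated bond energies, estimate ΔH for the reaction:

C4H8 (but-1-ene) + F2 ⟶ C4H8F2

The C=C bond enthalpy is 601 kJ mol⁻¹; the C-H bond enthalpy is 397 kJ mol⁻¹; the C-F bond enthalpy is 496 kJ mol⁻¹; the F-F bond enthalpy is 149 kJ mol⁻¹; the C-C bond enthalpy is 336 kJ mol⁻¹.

ΔH ≈ −578 kJ

Bonds broken (reactants):
  C-C: 2 × 336 = 672
  C-H: 8 × 397 = 3176
  C=C: 1 × 601 = 601
  F-F: 1 × 149 = 149
  Σ(broken) = 4598 kJ
Bonds formed (products):
  C-C: 3 × 336 = 1008
  C-F: 2 × 496 = 992
  C-H: 8 × 397 = 3176
  Σ(formed) = 5176 kJ
ΔH = Σ(broken) − Σ(formed) = 4598 − 5176 = −578 kJ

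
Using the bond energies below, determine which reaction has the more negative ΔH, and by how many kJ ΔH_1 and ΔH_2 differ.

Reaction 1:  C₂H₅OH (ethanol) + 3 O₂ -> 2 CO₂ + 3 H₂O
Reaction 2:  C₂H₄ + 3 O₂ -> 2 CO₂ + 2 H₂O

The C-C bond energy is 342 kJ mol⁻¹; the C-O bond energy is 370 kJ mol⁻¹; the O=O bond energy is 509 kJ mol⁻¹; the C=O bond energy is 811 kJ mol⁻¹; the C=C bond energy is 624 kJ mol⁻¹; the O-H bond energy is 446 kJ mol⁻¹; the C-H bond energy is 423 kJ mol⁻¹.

Reaction 2, by 65 kJ

Reaction 1:
  Bonds broken (reactants):
    C-C: 1 × 342 = 342
    C-H: 5 × 423 = 2115
    C-O: 1 × 370 = 370
    O-H: 1 × 446 = 446
    O=O: 3 × 509 = 1527
    Σ(broken) = 4800 kJ
  Bonds formed (products):
    C=O: 4 × 811 = 3244
    O-H: 6 × 446 = 2676
    Σ(formed) = 5920 kJ
  ΔH_1 = 4800 − 5920 = −1120 kJ
Reaction 2:
  Bonds broken (reactants):
    C-H: 4 × 423 = 1692
    C=C: 1 × 624 = 624
    O=O: 3 × 509 = 1527
    Σ(broken) = 3843 kJ
  Bonds formed (products):
    C=O: 4 × 811 = 3244
    O-H: 4 × 446 = 1784
    Σ(formed) = 5028 kJ
  ΔH_2 = 3843 − 5028 = −1185 kJ
ΔH_1 − ΔH_2 = +65 kJ, so reaction 2 has the more negative ΔH; |ΔH_1 − ΔH_2| = 65 kJ.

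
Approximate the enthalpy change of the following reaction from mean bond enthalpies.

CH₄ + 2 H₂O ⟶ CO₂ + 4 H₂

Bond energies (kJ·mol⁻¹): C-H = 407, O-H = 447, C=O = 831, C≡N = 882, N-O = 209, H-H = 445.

ΔH ≈ −26 kJ

Bonds broken (reactants):
  C-H: 4 × 407 = 1628
  O-H: 4 × 447 = 1788
  Σ(broken) = 3416 kJ
Bonds formed (products):
  C=O: 2 × 831 = 1662
  H-H: 4 × 445 = 1780
  Σ(formed) = 3442 kJ
ΔH = Σ(broken) − Σ(formed) = 3416 − 3442 = −26 kJ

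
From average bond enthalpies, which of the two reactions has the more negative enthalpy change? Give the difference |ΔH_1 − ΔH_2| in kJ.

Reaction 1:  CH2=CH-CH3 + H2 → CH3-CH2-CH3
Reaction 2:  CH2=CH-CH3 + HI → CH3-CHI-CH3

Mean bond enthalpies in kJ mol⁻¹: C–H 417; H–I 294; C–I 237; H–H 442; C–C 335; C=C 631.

Reaction 1, by 32 kJ

Reaction 1:
  Bonds broken (reactants):
    C–C: 1 × 335 = 335
    C–H: 6 × 417 = 2502
    C=C: 1 × 631 = 631
    H–H: 1 × 442 = 442
    Σ(broken) = 3910 kJ
  Bonds formed (products):
    C–C: 2 × 335 = 670
    C–H: 8 × 417 = 3336
    Σ(formed) = 4006 kJ
  ΔH_1 = 3910 − 4006 = −96 kJ
Reaction 2:
  Bonds broken (reactants):
    C–C: 1 × 335 = 335
    C–H: 6 × 417 = 2502
    C=C: 1 × 631 = 631
    H–I: 1 × 294 = 294
    Σ(broken) = 3762 kJ
  Bonds formed (products):
    C–C: 2 × 335 = 670
    C–H: 7 × 417 = 2919
    C–I: 1 × 237 = 237
    Σ(formed) = 3826 kJ
  ΔH_2 = 3762 − 3826 = −64 kJ
ΔH_1 − ΔH_2 = −32 kJ, so reaction 1 has the more negative ΔH; |ΔH_1 − ΔH_2| = 32 kJ.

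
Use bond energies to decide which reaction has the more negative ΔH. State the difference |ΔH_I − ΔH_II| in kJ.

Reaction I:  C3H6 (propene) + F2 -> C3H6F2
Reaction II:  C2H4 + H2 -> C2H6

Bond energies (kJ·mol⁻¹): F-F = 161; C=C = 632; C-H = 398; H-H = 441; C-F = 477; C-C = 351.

Reaction I:
  Bonds broken (reactants):
    C-C: 1 × 351 = 351
    C-H: 6 × 398 = 2388
    C=C: 1 × 632 = 632
    F-F: 1 × 161 = 161
    Σ(broken) = 3532 kJ
  Bonds formed (products):
    C-C: 2 × 351 = 702
    C-F: 2 × 477 = 954
    C-H: 6 × 398 = 2388
    Σ(formed) = 4044 kJ
  ΔH_I = 3532 − 4044 = −512 kJ
Reaction II:
  Bonds broken (reactants):
    C-H: 4 × 398 = 1592
    C=C: 1 × 632 = 632
    H-H: 1 × 441 = 441
    Σ(broken) = 2665 kJ
  Bonds formed (products):
    C-C: 1 × 351 = 351
    C-H: 6 × 398 = 2388
    Σ(formed) = 2739 kJ
  ΔH_II = 2665 − 2739 = −74 kJ
ΔH_I − ΔH_II = −438 kJ, so reaction I has the more negative ΔH; |ΔH_I − ΔH_II| = 438 kJ.

Reaction I, by 438 kJ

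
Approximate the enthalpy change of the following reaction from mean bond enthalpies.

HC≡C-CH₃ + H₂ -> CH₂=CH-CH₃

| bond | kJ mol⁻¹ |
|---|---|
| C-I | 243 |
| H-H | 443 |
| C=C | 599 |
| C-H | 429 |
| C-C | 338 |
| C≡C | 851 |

ΔH ≈ −163 kJ

Bonds broken (reactants):
  C≡C: 1 × 851 = 851
  C-C: 1 × 338 = 338
  C-H: 4 × 429 = 1716
  H-H: 1 × 443 = 443
  Σ(broken) = 3348 kJ
Bonds formed (products):
  C-C: 1 × 338 = 338
  C-H: 6 × 429 = 2574
  C=C: 1 × 599 = 599
  Σ(formed) = 3511 kJ
ΔH = Σ(broken) − Σ(formed) = 3348 − 3511 = −163 kJ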